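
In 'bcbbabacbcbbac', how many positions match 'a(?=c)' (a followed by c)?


Lookahead 'a(?=c)' matches 'a' only when followed by 'c'.
String: 'bcbbabacbcbbac'
Checking each position where char is 'a':
  pos 4: 'a' -> no (next='b')
  pos 6: 'a' -> MATCH (next='c')
  pos 12: 'a' -> MATCH (next='c')
Matching positions: [6, 12]
Count: 2

2


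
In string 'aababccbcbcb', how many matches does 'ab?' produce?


Pattern 'ab?' matches 'a' optionally followed by 'b'.
String: 'aababccbcbcb'
Scanning left to right for 'a' then checking next char:
  Match 1: 'a' (a not followed by b)
  Match 2: 'ab' (a followed by b)
  Match 3: 'ab' (a followed by b)
Total matches: 3

3


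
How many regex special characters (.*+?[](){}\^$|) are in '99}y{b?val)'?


Regex special characters are: . * + ? [ ] ( ) { } \ ^ $ |
Scanning '99}y{b?val)':
  pos 2: '}' -> SPECIAL
  pos 4: '{' -> SPECIAL
  pos 6: '?' -> SPECIAL
  pos 10: ')' -> SPECIAL
Special chars found: ['}', '{', '?', ')']
Total: 4

4


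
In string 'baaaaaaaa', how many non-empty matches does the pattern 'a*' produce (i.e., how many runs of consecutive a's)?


Pattern 'a*' matches zero or more a's. We want non-empty runs of consecutive a's.
String: 'baaaaaaaa'
Walking through the string to find runs of a's:
  Run 1: positions 1-8 -> 'aaaaaaaa'
Non-empty runs found: ['aaaaaaaa']
Count: 1

1


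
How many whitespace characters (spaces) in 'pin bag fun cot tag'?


\s matches whitespace characters (spaces, tabs, etc.).
Text: 'pin bag fun cot tag'
This text has 5 words separated by spaces.
Number of spaces = number of words - 1 = 5 - 1 = 4

4


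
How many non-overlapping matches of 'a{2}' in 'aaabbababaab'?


Pattern 'a{2}' matches exactly 2 consecutive a's (greedy, non-overlapping).
String: 'aaabbababaab'
Scanning for runs of a's:
  Run at pos 0: 'aaa' (length 3) -> 1 match(es)
  Run at pos 5: 'a' (length 1) -> 0 match(es)
  Run at pos 7: 'a' (length 1) -> 0 match(es)
  Run at pos 9: 'aa' (length 2) -> 1 match(es)
Matches found: ['aa', 'aa']
Total: 2

2


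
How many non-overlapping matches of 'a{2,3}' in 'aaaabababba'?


Pattern 'a{2,3}' matches between 2 and 3 consecutive a's (greedy).
String: 'aaaabababba'
Finding runs of a's and applying greedy matching:
  Run at pos 0: 'aaaa' (length 4)
  Run at pos 5: 'a' (length 1)
  Run at pos 7: 'a' (length 1)
  Run at pos 10: 'a' (length 1)
Matches: ['aaa']
Count: 1

1


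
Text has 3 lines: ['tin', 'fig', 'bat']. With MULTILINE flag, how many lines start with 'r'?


With MULTILINE flag, ^ matches the start of each line.
Lines: ['tin', 'fig', 'bat']
Checking which lines start with 'r':
  Line 1: 'tin' -> no
  Line 2: 'fig' -> no
  Line 3: 'bat' -> no
Matching lines: []
Count: 0

0


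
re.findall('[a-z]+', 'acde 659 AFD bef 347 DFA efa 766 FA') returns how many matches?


Pattern '[a-z]+' finds one or more lowercase letters.
Text: 'acde 659 AFD bef 347 DFA efa 766 FA'
Scanning for matches:
  Match 1: 'acde'
  Match 2: 'bef'
  Match 3: 'efa'
Total matches: 3

3


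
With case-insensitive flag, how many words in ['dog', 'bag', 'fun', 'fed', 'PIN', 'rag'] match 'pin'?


Case-insensitive matching: compare each word's lowercase form to 'pin'.
  'dog' -> lower='dog' -> no
  'bag' -> lower='bag' -> no
  'fun' -> lower='fun' -> no
  'fed' -> lower='fed' -> no
  'PIN' -> lower='pin' -> MATCH
  'rag' -> lower='rag' -> no
Matches: ['PIN']
Count: 1

1


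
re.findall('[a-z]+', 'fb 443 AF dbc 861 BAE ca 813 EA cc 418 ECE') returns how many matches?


Pattern '[a-z]+' finds one or more lowercase letters.
Text: 'fb 443 AF dbc 861 BAE ca 813 EA cc 418 ECE'
Scanning for matches:
  Match 1: 'fb'
  Match 2: 'dbc'
  Match 3: 'ca'
  Match 4: 'cc'
Total matches: 4

4


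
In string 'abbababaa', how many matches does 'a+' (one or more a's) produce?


Pattern 'a+' matches one or more consecutive a's.
String: 'abbababaa'
Scanning for runs of a:
  Match 1: 'a' (length 1)
  Match 2: 'a' (length 1)
  Match 3: 'a' (length 1)
  Match 4: 'aa' (length 2)
Total matches: 4

4


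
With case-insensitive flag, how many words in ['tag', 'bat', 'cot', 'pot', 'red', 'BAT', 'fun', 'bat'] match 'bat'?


Case-insensitive matching: compare each word's lowercase form to 'bat'.
  'tag' -> lower='tag' -> no
  'bat' -> lower='bat' -> MATCH
  'cot' -> lower='cot' -> no
  'pot' -> lower='pot' -> no
  'red' -> lower='red' -> no
  'BAT' -> lower='bat' -> MATCH
  'fun' -> lower='fun' -> no
  'bat' -> lower='bat' -> MATCH
Matches: ['bat', 'BAT', 'bat']
Count: 3

3


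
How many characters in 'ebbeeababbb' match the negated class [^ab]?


Negated class [^ab] matches any char NOT in {a, b}
Scanning 'ebbeeababbb':
  pos 0: 'e' -> MATCH
  pos 1: 'b' -> no (excluded)
  pos 2: 'b' -> no (excluded)
  pos 3: 'e' -> MATCH
  pos 4: 'e' -> MATCH
  pos 5: 'a' -> no (excluded)
  pos 6: 'b' -> no (excluded)
  pos 7: 'a' -> no (excluded)
  pos 8: 'b' -> no (excluded)
  pos 9: 'b' -> no (excluded)
  pos 10: 'b' -> no (excluded)
Total matches: 3

3


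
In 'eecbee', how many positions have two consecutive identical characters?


Looking for consecutive identical characters in 'eecbee':
  pos 0-1: 'e' vs 'e' -> MATCH ('ee')
  pos 1-2: 'e' vs 'c' -> different
  pos 2-3: 'c' vs 'b' -> different
  pos 3-4: 'b' vs 'e' -> different
  pos 4-5: 'e' vs 'e' -> MATCH ('ee')
Consecutive identical pairs: ['ee', 'ee']
Count: 2

2


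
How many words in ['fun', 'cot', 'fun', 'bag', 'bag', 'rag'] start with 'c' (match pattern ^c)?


Pattern ^c anchors to start of word. Check which words begin with 'c':
  'fun' -> no
  'cot' -> MATCH (starts with 'c')
  'fun' -> no
  'bag' -> no
  'bag' -> no
  'rag' -> no
Matching words: ['cot']
Count: 1

1


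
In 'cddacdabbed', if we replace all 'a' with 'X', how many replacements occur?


re.sub('a', 'X', text) replaces every occurrence of 'a' with 'X'.
Text: 'cddacdabbed'
Scanning for 'a':
  pos 3: 'a' -> replacement #1
  pos 6: 'a' -> replacement #2
Total replacements: 2

2


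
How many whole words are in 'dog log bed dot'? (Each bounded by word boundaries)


Word boundaries (\b) mark the start/end of each word.
Text: 'dog log bed dot'
Splitting by whitespace:
  Word 1: 'dog'
  Word 2: 'log'
  Word 3: 'bed'
  Word 4: 'dot'
Total whole words: 4

4


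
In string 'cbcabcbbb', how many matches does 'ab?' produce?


Pattern 'ab?' matches 'a' optionally followed by 'b'.
String: 'cbcabcbbb'
Scanning left to right for 'a' then checking next char:
  Match 1: 'ab' (a followed by b)
Total matches: 1

1


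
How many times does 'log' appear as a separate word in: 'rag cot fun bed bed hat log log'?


Scanning each word for exact match 'log':
  Word 1: 'rag' -> no
  Word 2: 'cot' -> no
  Word 3: 'fun' -> no
  Word 4: 'bed' -> no
  Word 5: 'bed' -> no
  Word 6: 'hat' -> no
  Word 7: 'log' -> MATCH
  Word 8: 'log' -> MATCH
Total matches: 2

2


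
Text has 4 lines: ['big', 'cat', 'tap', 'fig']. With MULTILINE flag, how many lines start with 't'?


With MULTILINE flag, ^ matches the start of each line.
Lines: ['big', 'cat', 'tap', 'fig']
Checking which lines start with 't':
  Line 1: 'big' -> no
  Line 2: 'cat' -> no
  Line 3: 'tap' -> MATCH
  Line 4: 'fig' -> no
Matching lines: ['tap']
Count: 1

1


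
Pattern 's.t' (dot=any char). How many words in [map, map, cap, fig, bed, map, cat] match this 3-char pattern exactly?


Pattern 's.t' means: starts with 's', any single char, ends with 't'.
Checking each word (must be exactly 3 chars):
  'map' (len=3): no
  'map' (len=3): no
  'cap' (len=3): no
  'fig' (len=3): no
  'bed' (len=3): no
  'map' (len=3): no
  'cat' (len=3): no
Matching words: []
Total: 0

0


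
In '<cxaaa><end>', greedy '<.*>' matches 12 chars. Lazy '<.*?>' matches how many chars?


Greedy '<.*>' tries to match as MUCH as possible.
Lazy '<.*?>' tries to match as LITTLE as possible.

String: '<cxaaa><end>'
Greedy '<.*>' starts at first '<' and extends to the LAST '>': '<cxaaa><end>' (12 chars)
Lazy '<.*?>' starts at first '<' and stops at the FIRST '>': '<cxaaa>' (7 chars)

7


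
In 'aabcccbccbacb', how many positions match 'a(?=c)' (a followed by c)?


Lookahead 'a(?=c)' matches 'a' only when followed by 'c'.
String: 'aabcccbccbacb'
Checking each position where char is 'a':
  pos 0: 'a' -> no (next='a')
  pos 1: 'a' -> no (next='b')
  pos 10: 'a' -> MATCH (next='c')
Matching positions: [10]
Count: 1

1


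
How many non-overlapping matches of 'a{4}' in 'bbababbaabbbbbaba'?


Pattern 'a{4}' matches exactly 4 consecutive a's (greedy, non-overlapping).
String: 'bbababbaabbbbbaba'
Scanning for runs of a's:
  Run at pos 2: 'a' (length 1) -> 0 match(es)
  Run at pos 4: 'a' (length 1) -> 0 match(es)
  Run at pos 7: 'aa' (length 2) -> 0 match(es)
  Run at pos 14: 'a' (length 1) -> 0 match(es)
  Run at pos 16: 'a' (length 1) -> 0 match(es)
Matches found: []
Total: 0

0


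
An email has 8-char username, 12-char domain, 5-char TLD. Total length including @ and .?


An email address has format: username@domain.tld
Username length: 8
'@' character: 1
Domain length: 12
'.' character: 1
TLD length: 5
Total = 8 + 1 + 12 + 1 + 5 = 27

27


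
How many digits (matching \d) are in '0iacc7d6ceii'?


\d matches any digit 0-9.
Scanning '0iacc7d6ceii':
  pos 0: '0' -> DIGIT
  pos 5: '7' -> DIGIT
  pos 7: '6' -> DIGIT
Digits found: ['0', '7', '6']
Total: 3

3


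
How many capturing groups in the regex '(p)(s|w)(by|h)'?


To count capturing groups, count each '(' that starts a group.
Pattern: '(p)(s|w)(by|h)'
Walking through the pattern:
  Position 0: '(' -> group #1
  Position 3: '(' -> group #2
  Position 8: '(' -> group #3
Total capturing groups: 3

3


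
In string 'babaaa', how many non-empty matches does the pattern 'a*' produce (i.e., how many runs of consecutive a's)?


Pattern 'a*' matches zero or more a's. We want non-empty runs of consecutive a's.
String: 'babaaa'
Walking through the string to find runs of a's:
  Run 1: positions 1-1 -> 'a'
  Run 2: positions 3-5 -> 'aaa'
Non-empty runs found: ['a', 'aaa']
Count: 2

2


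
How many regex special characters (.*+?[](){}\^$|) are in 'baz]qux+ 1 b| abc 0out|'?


Regex special characters are: . * + ? [ ] ( ) { } \ ^ $ |
Scanning 'baz]qux+ 1 b| abc 0out|':
  pos 3: ']' -> SPECIAL
  pos 7: '+' -> SPECIAL
  pos 12: '|' -> SPECIAL
  pos 22: '|' -> SPECIAL
Special chars found: [']', '+', '|', '|']
Total: 4

4


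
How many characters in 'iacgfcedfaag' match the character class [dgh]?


Character class [dgh] matches any of: {d, g, h}
Scanning string 'iacgfcedfaag' character by character:
  pos 0: 'i' -> no
  pos 1: 'a' -> no
  pos 2: 'c' -> no
  pos 3: 'g' -> MATCH
  pos 4: 'f' -> no
  pos 5: 'c' -> no
  pos 6: 'e' -> no
  pos 7: 'd' -> MATCH
  pos 8: 'f' -> no
  pos 9: 'a' -> no
  pos 10: 'a' -> no
  pos 11: 'g' -> MATCH
Total matches: 3

3


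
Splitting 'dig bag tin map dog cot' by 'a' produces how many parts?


Splitting by 'a' breaks the string at each occurrence of the separator.
Text: 'dig bag tin map dog cot'
Parts after split:
  Part 1: 'dig b'
  Part 2: 'g tin m'
  Part 3: 'p dog cot'
Total parts: 3

3


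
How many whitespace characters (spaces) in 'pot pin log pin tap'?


\s matches whitespace characters (spaces, tabs, etc.).
Text: 'pot pin log pin tap'
This text has 5 words separated by spaces.
Number of spaces = number of words - 1 = 5 - 1 = 4

4


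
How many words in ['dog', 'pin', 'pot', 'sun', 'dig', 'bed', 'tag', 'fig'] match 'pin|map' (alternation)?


Alternation 'pin|map' matches either 'pin' or 'map'.
Checking each word:
  'dog' -> no
  'pin' -> MATCH
  'pot' -> no
  'sun' -> no
  'dig' -> no
  'bed' -> no
  'tag' -> no
  'fig' -> no
Matches: ['pin']
Count: 1

1


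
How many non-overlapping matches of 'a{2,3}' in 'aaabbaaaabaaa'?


Pattern 'a{2,3}' matches between 2 and 3 consecutive a's (greedy).
String: 'aaabbaaaabaaa'
Finding runs of a's and applying greedy matching:
  Run at pos 0: 'aaa' (length 3)
  Run at pos 5: 'aaaa' (length 4)
  Run at pos 10: 'aaa' (length 3)
Matches: ['aaa', 'aaa', 'aaa']
Count: 3

3


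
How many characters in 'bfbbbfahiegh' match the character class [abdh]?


Character class [abdh] matches any of: {a, b, d, h}
Scanning string 'bfbbbfahiegh' character by character:
  pos 0: 'b' -> MATCH
  pos 1: 'f' -> no
  pos 2: 'b' -> MATCH
  pos 3: 'b' -> MATCH
  pos 4: 'b' -> MATCH
  pos 5: 'f' -> no
  pos 6: 'a' -> MATCH
  pos 7: 'h' -> MATCH
  pos 8: 'i' -> no
  pos 9: 'e' -> no
  pos 10: 'g' -> no
  pos 11: 'h' -> MATCH
Total matches: 7

7


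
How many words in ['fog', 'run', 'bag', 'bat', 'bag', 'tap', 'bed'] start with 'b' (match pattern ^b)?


Pattern ^b anchors to start of word. Check which words begin with 'b':
  'fog' -> no
  'run' -> no
  'bag' -> MATCH (starts with 'b')
  'bat' -> MATCH (starts with 'b')
  'bag' -> MATCH (starts with 'b')
  'tap' -> no
  'bed' -> MATCH (starts with 'b')
Matching words: ['bag', 'bat', 'bag', 'bed']
Count: 4

4


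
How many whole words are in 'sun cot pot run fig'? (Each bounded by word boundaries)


Word boundaries (\b) mark the start/end of each word.
Text: 'sun cot pot run fig'
Splitting by whitespace:
  Word 1: 'sun'
  Word 2: 'cot'
  Word 3: 'pot'
  Word 4: 'run'
  Word 5: 'fig'
Total whole words: 5

5


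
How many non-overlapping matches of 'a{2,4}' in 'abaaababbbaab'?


Pattern 'a{2,4}' matches between 2 and 4 consecutive a's (greedy).
String: 'abaaababbbaab'
Finding runs of a's and applying greedy matching:
  Run at pos 0: 'a' (length 1)
  Run at pos 2: 'aaa' (length 3)
  Run at pos 6: 'a' (length 1)
  Run at pos 10: 'aa' (length 2)
Matches: ['aaa', 'aa']
Count: 2

2


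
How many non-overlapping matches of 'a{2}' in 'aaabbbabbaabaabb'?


Pattern 'a{2}' matches exactly 2 consecutive a's (greedy, non-overlapping).
String: 'aaabbbabbaabaabb'
Scanning for runs of a's:
  Run at pos 0: 'aaa' (length 3) -> 1 match(es)
  Run at pos 6: 'a' (length 1) -> 0 match(es)
  Run at pos 9: 'aa' (length 2) -> 1 match(es)
  Run at pos 12: 'aa' (length 2) -> 1 match(es)
Matches found: ['aa', 'aa', 'aa']
Total: 3

3


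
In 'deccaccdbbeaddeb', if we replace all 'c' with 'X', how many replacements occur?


re.sub('c', 'X', text) replaces every occurrence of 'c' with 'X'.
Text: 'deccaccdbbeaddeb'
Scanning for 'c':
  pos 2: 'c' -> replacement #1
  pos 3: 'c' -> replacement #2
  pos 5: 'c' -> replacement #3
  pos 6: 'c' -> replacement #4
Total replacements: 4

4


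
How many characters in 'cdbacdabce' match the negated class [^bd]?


Negated class [^bd] matches any char NOT in {b, d}
Scanning 'cdbacdabce':
  pos 0: 'c' -> MATCH
  pos 1: 'd' -> no (excluded)
  pos 2: 'b' -> no (excluded)
  pos 3: 'a' -> MATCH
  pos 4: 'c' -> MATCH
  pos 5: 'd' -> no (excluded)
  pos 6: 'a' -> MATCH
  pos 7: 'b' -> no (excluded)
  pos 8: 'c' -> MATCH
  pos 9: 'e' -> MATCH
Total matches: 6

6


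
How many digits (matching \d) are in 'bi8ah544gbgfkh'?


\d matches any digit 0-9.
Scanning 'bi8ah544gbgfkh':
  pos 2: '8' -> DIGIT
  pos 5: '5' -> DIGIT
  pos 6: '4' -> DIGIT
  pos 7: '4' -> DIGIT
Digits found: ['8', '5', '4', '4']
Total: 4

4


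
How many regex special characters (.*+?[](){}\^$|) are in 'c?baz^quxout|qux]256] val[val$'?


Regex special characters are: . * + ? [ ] ( ) { } \ ^ $ |
Scanning 'c?baz^quxout|qux]256] val[val$':
  pos 1: '?' -> SPECIAL
  pos 5: '^' -> SPECIAL
  pos 12: '|' -> SPECIAL
  pos 16: ']' -> SPECIAL
  pos 20: ']' -> SPECIAL
  pos 25: '[' -> SPECIAL
  pos 29: '$' -> SPECIAL
Special chars found: ['?', '^', '|', ']', ']', '[', '$']
Total: 7

7


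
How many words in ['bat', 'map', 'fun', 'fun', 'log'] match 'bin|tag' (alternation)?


Alternation 'bin|tag' matches either 'bin' or 'tag'.
Checking each word:
  'bat' -> no
  'map' -> no
  'fun' -> no
  'fun' -> no
  'log' -> no
Matches: []
Count: 0

0


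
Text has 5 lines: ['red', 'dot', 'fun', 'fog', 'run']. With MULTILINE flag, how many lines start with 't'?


With MULTILINE flag, ^ matches the start of each line.
Lines: ['red', 'dot', 'fun', 'fog', 'run']
Checking which lines start with 't':
  Line 1: 'red' -> no
  Line 2: 'dot' -> no
  Line 3: 'fun' -> no
  Line 4: 'fog' -> no
  Line 5: 'run' -> no
Matching lines: []
Count: 0

0


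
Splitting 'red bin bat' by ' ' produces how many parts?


Splitting by ' ' breaks the string at each occurrence of the separator.
Text: 'red bin bat'
Parts after split:
  Part 1: 'red'
  Part 2: 'bin'
  Part 3: 'bat'
Total parts: 3

3


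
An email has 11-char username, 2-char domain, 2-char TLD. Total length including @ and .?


An email address has format: username@domain.tld
Username length: 11
'@' character: 1
Domain length: 2
'.' character: 1
TLD length: 2
Total = 11 + 1 + 2 + 1 + 2 = 17

17


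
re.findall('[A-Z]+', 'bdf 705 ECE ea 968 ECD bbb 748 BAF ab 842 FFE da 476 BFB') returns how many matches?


Pattern '[A-Z]+' finds one or more uppercase letters.
Text: 'bdf 705 ECE ea 968 ECD bbb 748 BAF ab 842 FFE da 476 BFB'
Scanning for matches:
  Match 1: 'ECE'
  Match 2: 'ECD'
  Match 3: 'BAF'
  Match 4: 'FFE'
  Match 5: 'BFB'
Total matches: 5

5


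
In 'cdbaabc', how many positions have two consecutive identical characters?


Looking for consecutive identical characters in 'cdbaabc':
  pos 0-1: 'c' vs 'd' -> different
  pos 1-2: 'd' vs 'b' -> different
  pos 2-3: 'b' vs 'a' -> different
  pos 3-4: 'a' vs 'a' -> MATCH ('aa')
  pos 4-5: 'a' vs 'b' -> different
  pos 5-6: 'b' vs 'c' -> different
Consecutive identical pairs: ['aa']
Count: 1

1


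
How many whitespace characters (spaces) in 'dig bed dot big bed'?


\s matches whitespace characters (spaces, tabs, etc.).
Text: 'dig bed dot big bed'
This text has 5 words separated by spaces.
Number of spaces = number of words - 1 = 5 - 1 = 4

4


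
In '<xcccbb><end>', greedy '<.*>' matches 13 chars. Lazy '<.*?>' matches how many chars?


Greedy '<.*>' tries to match as MUCH as possible.
Lazy '<.*?>' tries to match as LITTLE as possible.

String: '<xcccbb><end>'
Greedy '<.*>' starts at first '<' and extends to the LAST '>': '<xcccbb><end>' (13 chars)
Lazy '<.*?>' starts at first '<' and stops at the FIRST '>': '<xcccbb>' (8 chars)

8


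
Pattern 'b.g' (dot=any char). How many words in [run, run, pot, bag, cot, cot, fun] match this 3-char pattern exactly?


Pattern 'b.g' means: starts with 'b', any single char, ends with 'g'.
Checking each word (must be exactly 3 chars):
  'run' (len=3): no
  'run' (len=3): no
  'pot' (len=3): no
  'bag' (len=3): MATCH
  'cot' (len=3): no
  'cot' (len=3): no
  'fun' (len=3): no
Matching words: ['bag']
Total: 1

1


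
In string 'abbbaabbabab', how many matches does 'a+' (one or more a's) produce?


Pattern 'a+' matches one or more consecutive a's.
String: 'abbbaabbabab'
Scanning for runs of a:
  Match 1: 'a' (length 1)
  Match 2: 'aa' (length 2)
  Match 3: 'a' (length 1)
  Match 4: 'a' (length 1)
Total matches: 4

4


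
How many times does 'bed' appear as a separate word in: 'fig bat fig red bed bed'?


Scanning each word for exact match 'bed':
  Word 1: 'fig' -> no
  Word 2: 'bat' -> no
  Word 3: 'fig' -> no
  Word 4: 'red' -> no
  Word 5: 'bed' -> MATCH
  Word 6: 'bed' -> MATCH
Total matches: 2

2


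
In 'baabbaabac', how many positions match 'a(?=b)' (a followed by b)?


Lookahead 'a(?=b)' matches 'a' only when followed by 'b'.
String: 'baabbaabac'
Checking each position where char is 'a':
  pos 1: 'a' -> no (next='a')
  pos 2: 'a' -> MATCH (next='b')
  pos 5: 'a' -> no (next='a')
  pos 6: 'a' -> MATCH (next='b')
  pos 8: 'a' -> no (next='c')
Matching positions: [2, 6]
Count: 2

2


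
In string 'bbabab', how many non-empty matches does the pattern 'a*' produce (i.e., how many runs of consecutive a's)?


Pattern 'a*' matches zero or more a's. We want non-empty runs of consecutive a's.
String: 'bbabab'
Walking through the string to find runs of a's:
  Run 1: positions 2-2 -> 'a'
  Run 2: positions 4-4 -> 'a'
Non-empty runs found: ['a', 'a']
Count: 2

2


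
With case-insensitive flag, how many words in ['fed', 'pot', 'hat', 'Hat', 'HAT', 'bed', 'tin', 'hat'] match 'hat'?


Case-insensitive matching: compare each word's lowercase form to 'hat'.
  'fed' -> lower='fed' -> no
  'pot' -> lower='pot' -> no
  'hat' -> lower='hat' -> MATCH
  'Hat' -> lower='hat' -> MATCH
  'HAT' -> lower='hat' -> MATCH
  'bed' -> lower='bed' -> no
  'tin' -> lower='tin' -> no
  'hat' -> lower='hat' -> MATCH
Matches: ['hat', 'Hat', 'HAT', 'hat']
Count: 4

4


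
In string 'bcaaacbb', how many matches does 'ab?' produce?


Pattern 'ab?' matches 'a' optionally followed by 'b'.
String: 'bcaaacbb'
Scanning left to right for 'a' then checking next char:
  Match 1: 'a' (a not followed by b)
  Match 2: 'a' (a not followed by b)
  Match 3: 'a' (a not followed by b)
Total matches: 3

3


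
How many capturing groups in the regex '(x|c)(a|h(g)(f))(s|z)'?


To count capturing groups, count each '(' that starts a group.
Pattern: '(x|c)(a|h(g)(f))(s|z)'
Walking through the pattern:
  Position 0: '(' -> group #1
  Position 5: '(' -> group #2
  Position 9: '(' -> group #3
  Position 12: '(' -> group #4
  Position 16: '(' -> group #5
Total capturing groups: 5

5


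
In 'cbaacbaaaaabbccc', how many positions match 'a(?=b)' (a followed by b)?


Lookahead 'a(?=b)' matches 'a' only when followed by 'b'.
String: 'cbaacbaaaaabbccc'
Checking each position where char is 'a':
  pos 2: 'a' -> no (next='a')
  pos 3: 'a' -> no (next='c')
  pos 6: 'a' -> no (next='a')
  pos 7: 'a' -> no (next='a')
  pos 8: 'a' -> no (next='a')
  pos 9: 'a' -> no (next='a')
  pos 10: 'a' -> MATCH (next='b')
Matching positions: [10]
Count: 1

1


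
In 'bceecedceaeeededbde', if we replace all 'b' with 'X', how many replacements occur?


re.sub('b', 'X', text) replaces every occurrence of 'b' with 'X'.
Text: 'bceecedceaeeededbde'
Scanning for 'b':
  pos 0: 'b' -> replacement #1
  pos 16: 'b' -> replacement #2
Total replacements: 2

2


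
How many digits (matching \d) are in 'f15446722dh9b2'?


\d matches any digit 0-9.
Scanning 'f15446722dh9b2':
  pos 1: '1' -> DIGIT
  pos 2: '5' -> DIGIT
  pos 3: '4' -> DIGIT
  pos 4: '4' -> DIGIT
  pos 5: '6' -> DIGIT
  pos 6: '7' -> DIGIT
  pos 7: '2' -> DIGIT
  pos 8: '2' -> DIGIT
  pos 11: '9' -> DIGIT
  pos 13: '2' -> DIGIT
Digits found: ['1', '5', '4', '4', '6', '7', '2', '2', '9', '2']
Total: 10

10


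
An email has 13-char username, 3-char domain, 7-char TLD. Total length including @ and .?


An email address has format: username@domain.tld
Username length: 13
'@' character: 1
Domain length: 3
'.' character: 1
TLD length: 7
Total = 13 + 1 + 3 + 1 + 7 = 25

25


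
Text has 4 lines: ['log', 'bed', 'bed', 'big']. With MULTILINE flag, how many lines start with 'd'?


With MULTILINE flag, ^ matches the start of each line.
Lines: ['log', 'bed', 'bed', 'big']
Checking which lines start with 'd':
  Line 1: 'log' -> no
  Line 2: 'bed' -> no
  Line 3: 'bed' -> no
  Line 4: 'big' -> no
Matching lines: []
Count: 0

0


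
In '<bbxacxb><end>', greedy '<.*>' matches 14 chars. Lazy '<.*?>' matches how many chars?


Greedy '<.*>' tries to match as MUCH as possible.
Lazy '<.*?>' tries to match as LITTLE as possible.

String: '<bbxacxb><end>'
Greedy '<.*>' starts at first '<' and extends to the LAST '>': '<bbxacxb><end>' (14 chars)
Lazy '<.*?>' starts at first '<' and stops at the FIRST '>': '<bbxacxb>' (9 chars)

9


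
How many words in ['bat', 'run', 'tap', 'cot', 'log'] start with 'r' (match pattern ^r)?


Pattern ^r anchors to start of word. Check which words begin with 'r':
  'bat' -> no
  'run' -> MATCH (starts with 'r')
  'tap' -> no
  'cot' -> no
  'log' -> no
Matching words: ['run']
Count: 1

1


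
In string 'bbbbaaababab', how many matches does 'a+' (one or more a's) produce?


Pattern 'a+' matches one or more consecutive a's.
String: 'bbbbaaababab'
Scanning for runs of a:
  Match 1: 'aaa' (length 3)
  Match 2: 'a' (length 1)
  Match 3: 'a' (length 1)
Total matches: 3

3


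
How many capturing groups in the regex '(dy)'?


To count capturing groups, count each '(' that starts a group.
Pattern: '(dy)'
Walking through the pattern:
  Position 0: '(' -> group #1
Total capturing groups: 1

1


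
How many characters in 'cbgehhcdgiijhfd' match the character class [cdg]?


Character class [cdg] matches any of: {c, d, g}
Scanning string 'cbgehhcdgiijhfd' character by character:
  pos 0: 'c' -> MATCH
  pos 1: 'b' -> no
  pos 2: 'g' -> MATCH
  pos 3: 'e' -> no
  pos 4: 'h' -> no
  pos 5: 'h' -> no
  pos 6: 'c' -> MATCH
  pos 7: 'd' -> MATCH
  pos 8: 'g' -> MATCH
  pos 9: 'i' -> no
  pos 10: 'i' -> no
  pos 11: 'j' -> no
  pos 12: 'h' -> no
  pos 13: 'f' -> no
  pos 14: 'd' -> MATCH
Total matches: 6

6


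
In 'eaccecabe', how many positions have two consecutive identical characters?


Looking for consecutive identical characters in 'eaccecabe':
  pos 0-1: 'e' vs 'a' -> different
  pos 1-2: 'a' vs 'c' -> different
  pos 2-3: 'c' vs 'c' -> MATCH ('cc')
  pos 3-4: 'c' vs 'e' -> different
  pos 4-5: 'e' vs 'c' -> different
  pos 5-6: 'c' vs 'a' -> different
  pos 6-7: 'a' vs 'b' -> different
  pos 7-8: 'b' vs 'e' -> different
Consecutive identical pairs: ['cc']
Count: 1

1


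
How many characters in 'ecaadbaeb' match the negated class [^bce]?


Negated class [^bce] matches any char NOT in {b, c, e}
Scanning 'ecaadbaeb':
  pos 0: 'e' -> no (excluded)
  pos 1: 'c' -> no (excluded)
  pos 2: 'a' -> MATCH
  pos 3: 'a' -> MATCH
  pos 4: 'd' -> MATCH
  pos 5: 'b' -> no (excluded)
  pos 6: 'a' -> MATCH
  pos 7: 'e' -> no (excluded)
  pos 8: 'b' -> no (excluded)
Total matches: 4

4


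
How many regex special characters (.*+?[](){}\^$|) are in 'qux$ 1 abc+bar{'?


Regex special characters are: . * + ? [ ] ( ) { } \ ^ $ |
Scanning 'qux$ 1 abc+bar{':
  pos 3: '$' -> SPECIAL
  pos 10: '+' -> SPECIAL
  pos 14: '{' -> SPECIAL
Special chars found: ['$', '+', '{']
Total: 3

3


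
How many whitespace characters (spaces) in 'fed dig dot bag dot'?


\s matches whitespace characters (spaces, tabs, etc.).
Text: 'fed dig dot bag dot'
This text has 5 words separated by spaces.
Number of spaces = number of words - 1 = 5 - 1 = 4

4


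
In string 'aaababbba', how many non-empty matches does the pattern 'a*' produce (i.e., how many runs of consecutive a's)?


Pattern 'a*' matches zero or more a's. We want non-empty runs of consecutive a's.
String: 'aaababbba'
Walking through the string to find runs of a's:
  Run 1: positions 0-2 -> 'aaa'
  Run 2: positions 4-4 -> 'a'
  Run 3: positions 8-8 -> 'a'
Non-empty runs found: ['aaa', 'a', 'a']
Count: 3

3


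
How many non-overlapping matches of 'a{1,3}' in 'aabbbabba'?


Pattern 'a{1,3}' matches between 1 and 3 consecutive a's (greedy).
String: 'aabbbabba'
Finding runs of a's and applying greedy matching:
  Run at pos 0: 'aa' (length 2)
  Run at pos 5: 'a' (length 1)
  Run at pos 8: 'a' (length 1)
Matches: ['aa', 'a', 'a']
Count: 3

3


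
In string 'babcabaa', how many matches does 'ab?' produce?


Pattern 'ab?' matches 'a' optionally followed by 'b'.
String: 'babcabaa'
Scanning left to right for 'a' then checking next char:
  Match 1: 'ab' (a followed by b)
  Match 2: 'ab' (a followed by b)
  Match 3: 'a' (a not followed by b)
  Match 4: 'a' (a not followed by b)
Total matches: 4

4


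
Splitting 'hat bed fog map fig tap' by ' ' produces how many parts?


Splitting by ' ' breaks the string at each occurrence of the separator.
Text: 'hat bed fog map fig tap'
Parts after split:
  Part 1: 'hat'
  Part 2: 'bed'
  Part 3: 'fog'
  Part 4: 'map'
  Part 5: 'fig'
  Part 6: 'tap'
Total parts: 6

6


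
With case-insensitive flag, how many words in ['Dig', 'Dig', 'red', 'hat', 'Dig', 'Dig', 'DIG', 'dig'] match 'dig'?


Case-insensitive matching: compare each word's lowercase form to 'dig'.
  'Dig' -> lower='dig' -> MATCH
  'Dig' -> lower='dig' -> MATCH
  'red' -> lower='red' -> no
  'hat' -> lower='hat' -> no
  'Dig' -> lower='dig' -> MATCH
  'Dig' -> lower='dig' -> MATCH
  'DIG' -> lower='dig' -> MATCH
  'dig' -> lower='dig' -> MATCH
Matches: ['Dig', 'Dig', 'Dig', 'Dig', 'DIG', 'dig']
Count: 6

6


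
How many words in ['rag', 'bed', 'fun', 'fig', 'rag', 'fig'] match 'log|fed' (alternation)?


Alternation 'log|fed' matches either 'log' or 'fed'.
Checking each word:
  'rag' -> no
  'bed' -> no
  'fun' -> no
  'fig' -> no
  'rag' -> no
  'fig' -> no
Matches: []
Count: 0

0


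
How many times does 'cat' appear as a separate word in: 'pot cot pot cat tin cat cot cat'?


Scanning each word for exact match 'cat':
  Word 1: 'pot' -> no
  Word 2: 'cot' -> no
  Word 3: 'pot' -> no
  Word 4: 'cat' -> MATCH
  Word 5: 'tin' -> no
  Word 6: 'cat' -> MATCH
  Word 7: 'cot' -> no
  Word 8: 'cat' -> MATCH
Total matches: 3

3


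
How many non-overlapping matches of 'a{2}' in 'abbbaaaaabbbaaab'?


Pattern 'a{2}' matches exactly 2 consecutive a's (greedy, non-overlapping).
String: 'abbbaaaaabbbaaab'
Scanning for runs of a's:
  Run at pos 0: 'a' (length 1) -> 0 match(es)
  Run at pos 4: 'aaaaa' (length 5) -> 2 match(es)
  Run at pos 12: 'aaa' (length 3) -> 1 match(es)
Matches found: ['aa', 'aa', 'aa']
Total: 3

3


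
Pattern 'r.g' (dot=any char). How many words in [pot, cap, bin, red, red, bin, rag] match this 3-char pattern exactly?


Pattern 'r.g' means: starts with 'r', any single char, ends with 'g'.
Checking each word (must be exactly 3 chars):
  'pot' (len=3): no
  'cap' (len=3): no
  'bin' (len=3): no
  'red' (len=3): no
  'red' (len=3): no
  'bin' (len=3): no
  'rag' (len=3): MATCH
Matching words: ['rag']
Total: 1

1


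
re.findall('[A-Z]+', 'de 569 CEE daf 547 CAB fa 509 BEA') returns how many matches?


Pattern '[A-Z]+' finds one or more uppercase letters.
Text: 'de 569 CEE daf 547 CAB fa 509 BEA'
Scanning for matches:
  Match 1: 'CEE'
  Match 2: 'CAB'
  Match 3: 'BEA'
Total matches: 3

3


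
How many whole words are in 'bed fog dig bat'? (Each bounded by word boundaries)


Word boundaries (\b) mark the start/end of each word.
Text: 'bed fog dig bat'
Splitting by whitespace:
  Word 1: 'bed'
  Word 2: 'fog'
  Word 3: 'dig'
  Word 4: 'bat'
Total whole words: 4

4


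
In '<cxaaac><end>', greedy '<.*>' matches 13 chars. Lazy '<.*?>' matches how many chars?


Greedy '<.*>' tries to match as MUCH as possible.
Lazy '<.*?>' tries to match as LITTLE as possible.

String: '<cxaaac><end>'
Greedy '<.*>' starts at first '<' and extends to the LAST '>': '<cxaaac><end>' (13 chars)
Lazy '<.*?>' starts at first '<' and stops at the FIRST '>': '<cxaaac>' (8 chars)

8


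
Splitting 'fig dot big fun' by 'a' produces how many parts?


Splitting by 'a' breaks the string at each occurrence of the separator.
Text: 'fig dot big fun'
Parts after split:
  Part 1: 'fig dot big fun'
Total parts: 1

1


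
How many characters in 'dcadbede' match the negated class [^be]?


Negated class [^be] matches any char NOT in {b, e}
Scanning 'dcadbede':
  pos 0: 'd' -> MATCH
  pos 1: 'c' -> MATCH
  pos 2: 'a' -> MATCH
  pos 3: 'd' -> MATCH
  pos 4: 'b' -> no (excluded)
  pos 5: 'e' -> no (excluded)
  pos 6: 'd' -> MATCH
  pos 7: 'e' -> no (excluded)
Total matches: 5

5


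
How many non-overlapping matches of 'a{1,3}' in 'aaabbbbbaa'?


Pattern 'a{1,3}' matches between 1 and 3 consecutive a's (greedy).
String: 'aaabbbbbaa'
Finding runs of a's and applying greedy matching:
  Run at pos 0: 'aaa' (length 3)
  Run at pos 8: 'aa' (length 2)
Matches: ['aaa', 'aa']
Count: 2

2


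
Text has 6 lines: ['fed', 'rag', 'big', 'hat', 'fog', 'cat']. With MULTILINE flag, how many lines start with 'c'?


With MULTILINE flag, ^ matches the start of each line.
Lines: ['fed', 'rag', 'big', 'hat', 'fog', 'cat']
Checking which lines start with 'c':
  Line 1: 'fed' -> no
  Line 2: 'rag' -> no
  Line 3: 'big' -> no
  Line 4: 'hat' -> no
  Line 5: 'fog' -> no
  Line 6: 'cat' -> MATCH
Matching lines: ['cat']
Count: 1

1


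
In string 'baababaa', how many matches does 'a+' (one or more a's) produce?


Pattern 'a+' matches one or more consecutive a's.
String: 'baababaa'
Scanning for runs of a:
  Match 1: 'aa' (length 2)
  Match 2: 'a' (length 1)
  Match 3: 'aa' (length 2)
Total matches: 3

3


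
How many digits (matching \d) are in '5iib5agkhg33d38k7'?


\d matches any digit 0-9.
Scanning '5iib5agkhg33d38k7':
  pos 0: '5' -> DIGIT
  pos 4: '5' -> DIGIT
  pos 10: '3' -> DIGIT
  pos 11: '3' -> DIGIT
  pos 13: '3' -> DIGIT
  pos 14: '8' -> DIGIT
  pos 16: '7' -> DIGIT
Digits found: ['5', '5', '3', '3', '3', '8', '7']
Total: 7

7


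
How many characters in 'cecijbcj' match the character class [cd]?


Character class [cd] matches any of: {c, d}
Scanning string 'cecijbcj' character by character:
  pos 0: 'c' -> MATCH
  pos 1: 'e' -> no
  pos 2: 'c' -> MATCH
  pos 3: 'i' -> no
  pos 4: 'j' -> no
  pos 5: 'b' -> no
  pos 6: 'c' -> MATCH
  pos 7: 'j' -> no
Total matches: 3

3


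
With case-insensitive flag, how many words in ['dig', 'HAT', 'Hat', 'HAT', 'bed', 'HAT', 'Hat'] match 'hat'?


Case-insensitive matching: compare each word's lowercase form to 'hat'.
  'dig' -> lower='dig' -> no
  'HAT' -> lower='hat' -> MATCH
  'Hat' -> lower='hat' -> MATCH
  'HAT' -> lower='hat' -> MATCH
  'bed' -> lower='bed' -> no
  'HAT' -> lower='hat' -> MATCH
  'Hat' -> lower='hat' -> MATCH
Matches: ['HAT', 'Hat', 'HAT', 'HAT', 'Hat']
Count: 5

5


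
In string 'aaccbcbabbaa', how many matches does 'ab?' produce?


Pattern 'ab?' matches 'a' optionally followed by 'b'.
String: 'aaccbcbabbaa'
Scanning left to right for 'a' then checking next char:
  Match 1: 'a' (a not followed by b)
  Match 2: 'a' (a not followed by b)
  Match 3: 'ab' (a followed by b)
  Match 4: 'a' (a not followed by b)
  Match 5: 'a' (a not followed by b)
Total matches: 5

5


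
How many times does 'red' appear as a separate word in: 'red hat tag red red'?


Scanning each word for exact match 'red':
  Word 1: 'red' -> MATCH
  Word 2: 'hat' -> no
  Word 3: 'tag' -> no
  Word 4: 'red' -> MATCH
  Word 5: 'red' -> MATCH
Total matches: 3

3


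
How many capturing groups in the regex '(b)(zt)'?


To count capturing groups, count each '(' that starts a group.
Pattern: '(b)(zt)'
Walking through the pattern:
  Position 0: '(' -> group #1
  Position 3: '(' -> group #2
Total capturing groups: 2

2


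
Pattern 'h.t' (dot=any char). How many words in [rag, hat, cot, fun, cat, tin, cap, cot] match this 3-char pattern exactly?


Pattern 'h.t' means: starts with 'h', any single char, ends with 't'.
Checking each word (must be exactly 3 chars):
  'rag' (len=3): no
  'hat' (len=3): MATCH
  'cot' (len=3): no
  'fun' (len=3): no
  'cat' (len=3): no
  'tin' (len=3): no
  'cap' (len=3): no
  'cot' (len=3): no
Matching words: ['hat']
Total: 1

1


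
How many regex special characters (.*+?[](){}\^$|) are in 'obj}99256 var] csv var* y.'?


Regex special characters are: . * + ? [ ] ( ) { } \ ^ $ |
Scanning 'obj}99256 var] csv var* y.':
  pos 3: '}' -> SPECIAL
  pos 13: ']' -> SPECIAL
  pos 22: '*' -> SPECIAL
  pos 25: '.' -> SPECIAL
Special chars found: ['}', ']', '*', '.']
Total: 4

4


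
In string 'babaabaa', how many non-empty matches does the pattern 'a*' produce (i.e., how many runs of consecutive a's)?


Pattern 'a*' matches zero or more a's. We want non-empty runs of consecutive a's.
String: 'babaabaa'
Walking through the string to find runs of a's:
  Run 1: positions 1-1 -> 'a'
  Run 2: positions 3-4 -> 'aa'
  Run 3: positions 6-7 -> 'aa'
Non-empty runs found: ['a', 'aa', 'aa']
Count: 3

3


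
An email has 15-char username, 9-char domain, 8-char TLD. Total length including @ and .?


An email address has format: username@domain.tld
Username length: 15
'@' character: 1
Domain length: 9
'.' character: 1
TLD length: 8
Total = 15 + 1 + 9 + 1 + 8 = 34

34


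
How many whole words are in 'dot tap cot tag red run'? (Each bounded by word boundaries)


Word boundaries (\b) mark the start/end of each word.
Text: 'dot tap cot tag red run'
Splitting by whitespace:
  Word 1: 'dot'
  Word 2: 'tap'
  Word 3: 'cot'
  Word 4: 'tag'
  Word 5: 'red'
  Word 6: 'run'
Total whole words: 6

6


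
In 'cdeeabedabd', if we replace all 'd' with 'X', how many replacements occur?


re.sub('d', 'X', text) replaces every occurrence of 'd' with 'X'.
Text: 'cdeeabedabd'
Scanning for 'd':
  pos 1: 'd' -> replacement #1
  pos 7: 'd' -> replacement #2
  pos 10: 'd' -> replacement #3
Total replacements: 3

3


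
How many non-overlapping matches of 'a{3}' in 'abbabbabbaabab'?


Pattern 'a{3}' matches exactly 3 consecutive a's (greedy, non-overlapping).
String: 'abbabbabbaabab'
Scanning for runs of a's:
  Run at pos 0: 'a' (length 1) -> 0 match(es)
  Run at pos 3: 'a' (length 1) -> 0 match(es)
  Run at pos 6: 'a' (length 1) -> 0 match(es)
  Run at pos 9: 'aa' (length 2) -> 0 match(es)
  Run at pos 12: 'a' (length 1) -> 0 match(es)
Matches found: []
Total: 0

0


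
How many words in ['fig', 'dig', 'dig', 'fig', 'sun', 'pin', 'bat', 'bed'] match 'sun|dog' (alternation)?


Alternation 'sun|dog' matches either 'sun' or 'dog'.
Checking each word:
  'fig' -> no
  'dig' -> no
  'dig' -> no
  'fig' -> no
  'sun' -> MATCH
  'pin' -> no
  'bat' -> no
  'bed' -> no
Matches: ['sun']
Count: 1

1


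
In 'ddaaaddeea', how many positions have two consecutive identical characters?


Looking for consecutive identical characters in 'ddaaaddeea':
  pos 0-1: 'd' vs 'd' -> MATCH ('dd')
  pos 1-2: 'd' vs 'a' -> different
  pos 2-3: 'a' vs 'a' -> MATCH ('aa')
  pos 3-4: 'a' vs 'a' -> MATCH ('aa')
  pos 4-5: 'a' vs 'd' -> different
  pos 5-6: 'd' vs 'd' -> MATCH ('dd')
  pos 6-7: 'd' vs 'e' -> different
  pos 7-8: 'e' vs 'e' -> MATCH ('ee')
  pos 8-9: 'e' vs 'a' -> different
Consecutive identical pairs: ['dd', 'aa', 'aa', 'dd', 'ee']
Count: 5

5


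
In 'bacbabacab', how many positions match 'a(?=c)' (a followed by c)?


Lookahead 'a(?=c)' matches 'a' only when followed by 'c'.
String: 'bacbabacab'
Checking each position where char is 'a':
  pos 1: 'a' -> MATCH (next='c')
  pos 4: 'a' -> no (next='b')
  pos 6: 'a' -> MATCH (next='c')
  pos 8: 'a' -> no (next='b')
Matching positions: [1, 6]
Count: 2

2


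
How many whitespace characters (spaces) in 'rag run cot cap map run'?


\s matches whitespace characters (spaces, tabs, etc.).
Text: 'rag run cot cap map run'
This text has 6 words separated by spaces.
Number of spaces = number of words - 1 = 6 - 1 = 5

5


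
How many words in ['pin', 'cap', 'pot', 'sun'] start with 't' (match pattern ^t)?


Pattern ^t anchors to start of word. Check which words begin with 't':
  'pin' -> no
  'cap' -> no
  'pot' -> no
  'sun' -> no
Matching words: []
Count: 0

0


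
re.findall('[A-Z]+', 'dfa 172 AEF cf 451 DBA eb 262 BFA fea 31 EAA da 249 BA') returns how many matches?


Pattern '[A-Z]+' finds one or more uppercase letters.
Text: 'dfa 172 AEF cf 451 DBA eb 262 BFA fea 31 EAA da 249 BA'
Scanning for matches:
  Match 1: 'AEF'
  Match 2: 'DBA'
  Match 3: 'BFA'
  Match 4: 'EAA'
  Match 5: 'BA'
Total matches: 5

5


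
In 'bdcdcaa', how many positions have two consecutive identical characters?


Looking for consecutive identical characters in 'bdcdcaa':
  pos 0-1: 'b' vs 'd' -> different
  pos 1-2: 'd' vs 'c' -> different
  pos 2-3: 'c' vs 'd' -> different
  pos 3-4: 'd' vs 'c' -> different
  pos 4-5: 'c' vs 'a' -> different
  pos 5-6: 'a' vs 'a' -> MATCH ('aa')
Consecutive identical pairs: ['aa']
Count: 1

1


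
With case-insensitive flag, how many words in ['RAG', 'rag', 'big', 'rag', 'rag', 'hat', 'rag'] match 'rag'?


Case-insensitive matching: compare each word's lowercase form to 'rag'.
  'RAG' -> lower='rag' -> MATCH
  'rag' -> lower='rag' -> MATCH
  'big' -> lower='big' -> no
  'rag' -> lower='rag' -> MATCH
  'rag' -> lower='rag' -> MATCH
  'hat' -> lower='hat' -> no
  'rag' -> lower='rag' -> MATCH
Matches: ['RAG', 'rag', 'rag', 'rag', 'rag']
Count: 5

5


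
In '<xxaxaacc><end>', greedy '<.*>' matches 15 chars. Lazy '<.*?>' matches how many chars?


Greedy '<.*>' tries to match as MUCH as possible.
Lazy '<.*?>' tries to match as LITTLE as possible.

String: '<xxaxaacc><end>'
Greedy '<.*>' starts at first '<' and extends to the LAST '>': '<xxaxaacc><end>' (15 chars)
Lazy '<.*?>' starts at first '<' and stops at the FIRST '>': '<xxaxaacc>' (10 chars)

10
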